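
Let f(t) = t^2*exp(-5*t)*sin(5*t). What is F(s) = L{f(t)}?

L{sin(5t)} = 5/(s^2 + 25).
Multiplying by e^(-5t) shifts s → s + 5, so L{exp(-5*t)*sin(5*t)} = 5/((s + 5)^2 + 25).
Then apply L{t^2·g(t)} = (-1)^2 d^2/ds^2[G(s)] with G(s) = 5/((s + 5)^2 + 25):
differentiating 2 times and applying the sign gives 10*(3*s^2 + 30*s + 50)/(s^2 + 10*s + 50)^3.

F(s) = 10*(3*s^2 + 30*s + 50)/(s^2 + 10*s + 50)^3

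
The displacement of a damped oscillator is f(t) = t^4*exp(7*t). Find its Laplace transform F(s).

F(s) = 24/(s - 7)^5

L{t^4} = 4!/s^5 = 24/s^5.
By the first shifting theorem, multiplying by e^(7t) replaces s with s - 7.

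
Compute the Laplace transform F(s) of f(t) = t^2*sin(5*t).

L{sin(5t)} = 5/(s^2 + 25).
Then apply L{t^2·g(t)} = (-1)^2 d^2/ds^2[G(s)] with G(s) = 5/(s^2 + 25):
differentiating 2 times and applying the sign gives 10*(3*s^2 - 25)/(s^2 + 25)^3.

F(s) = 10*(3*s^2 - 25)/(s^2 + 25)^3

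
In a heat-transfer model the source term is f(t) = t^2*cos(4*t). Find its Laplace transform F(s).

L{cos(4t)} = s/(s^2 + 16).
Then apply L{t^2·g(t)} = (-1)^2 d^2/ds^2[G(s)] with G(s) = s/(s^2 + 16):
differentiating 2 times and applying the sign gives 2*s*(s^2 - 48)/(s^2 + 16)^3.

F(s) = 2*s*(s^2 - 48)/(s^2 + 16)^3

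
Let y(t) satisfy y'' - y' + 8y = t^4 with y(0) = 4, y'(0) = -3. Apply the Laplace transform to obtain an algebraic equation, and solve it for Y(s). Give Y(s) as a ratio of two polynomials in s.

Y(s) = (4*s^6 - 7*s^5 + 24)/(s^7 - s^6 + 8*s^5)

Apply the Laplace transform to the equation.
The derivative rules (L{y''} = s^2 Y - s·y(0) - y'(0) and L{y'} = sY - y(0), with y(0) = 4, y'(0) = -3) turn the left side into (s^2 - s + 8)Y - (4*s - 7).
The right side is L{t^4} = 24/s^5.
So (s^2 - s + 8)Y = 24/s^5 + (4*s - 7).
Divide through and combine into a single rational function.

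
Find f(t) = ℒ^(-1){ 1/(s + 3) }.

f(t) = exp(-3*t)

Since L{e^(-3t)} = 1/(s + 3), the inverse is exp(-3*t).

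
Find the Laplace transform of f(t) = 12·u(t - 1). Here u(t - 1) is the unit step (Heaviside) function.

By the second shifting theorem, L{u(t - c)·g(t - c)} = e^(-cs)·G(s) with c = 1 and G(s) = L{g(t)}.
L{12} = 12/s.

12*exp(-s)/s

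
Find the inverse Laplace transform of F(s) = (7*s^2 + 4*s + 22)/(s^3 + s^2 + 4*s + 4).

Factor the denominator: s^3 + s^2 + 4*s + 4 = (s + 1)*(s^2 + 4).
Partial fraction decomposition gives [5/(s + 1)] + [2*s/(s^2 + 4)] + [2/(s^2 + 4)].
Invert each term: 5/(s + 1) ↔ 5e^(-t); 2·s/(s^2 + 4) ↔ 2cos(2t); 1·2/(s^2 + 4) ↔ sin(2t).

sin(2*t) + 2*cos(2*t) + 5*exp(-t)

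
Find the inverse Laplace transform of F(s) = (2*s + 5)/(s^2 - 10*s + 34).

5*exp(5*t)*sin(3*t) + 2*exp(5*t)*cos(3*t)

Complete the square in the denominator: s^2 - 10*s + 34 = (s - 5)^2 + 3^2.
Split the numerator to match: 2*s + 5 = 2·(s - 5) + 5·3.
Invert each term: 2·(s - 5)/((s - 5)^2 + 9) ↔ 2e^(5t)cos(3t); 5·3/((s - 5)^2 + 9) ↔ 5e^(5t)sin(3t).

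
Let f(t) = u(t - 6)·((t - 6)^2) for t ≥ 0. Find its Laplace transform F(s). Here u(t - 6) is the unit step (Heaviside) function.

By the second shifting theorem, L{u(t - c)·g(t - c)} = e^(-cs)·G(s) with c = 6 and G(s) = L{g(t)}.
L{t^2} = 2!/s^3 = 2/s^3.

F(s) = 2*exp(-6*s)/s^3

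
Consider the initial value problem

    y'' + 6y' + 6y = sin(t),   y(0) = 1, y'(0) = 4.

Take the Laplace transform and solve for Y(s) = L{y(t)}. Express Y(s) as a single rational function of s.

Y(s) = (s^3 + 10*s^2 + s + 11)/(s^4 + 6*s^3 + 7*s^2 + 6*s + 6)

Apply the Laplace transform to the equation.
Using L{y''} = s^2 Y - s·y(0) - y'(0) and L{y'} = sY - y(0), with y(0) = 1, y'(0) = 4, the left side becomes (s^2 + 6*s + 6)Y - (s + 10).
The right side is L{sin(t)} = 1/(s^2 + 1).
So (s^2 + 6*s + 6)Y = 1/(s^2 + 1) + (s + 10).
Isolate Y and clear denominators.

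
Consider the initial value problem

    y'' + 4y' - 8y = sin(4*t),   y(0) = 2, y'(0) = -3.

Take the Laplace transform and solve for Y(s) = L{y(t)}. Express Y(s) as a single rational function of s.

Y(s) = (2*s^3 + 5*s^2 + 32*s + 84)/(s^4 + 4*s^3 + 8*s^2 + 64*s - 128)

Laplace-transform each side.
With L{y''} = s^2 Y - s·y(0) - y'(0) and L{y'} = sY - y(0), with y(0) = 2, y'(0) = -3: the LHS transforms to (s^2 + 4*s - 8)Y - (2*s + 5).
The right side is L{sin(4*t)} = 4/(s^2 + 16).
So (s^2 + 4*s - 8)Y = 4/(s^2 + 16) + (2*s + 5).
Solve for Y(s) and write it as one ratio of polynomials.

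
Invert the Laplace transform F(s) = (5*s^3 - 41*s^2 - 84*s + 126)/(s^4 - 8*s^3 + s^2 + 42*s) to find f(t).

f(t) = -3*exp(7*t) + 6*exp(3*t) + 3 - exp(-2*t)

Factor the denominator: s^4 - 8*s^3 + s^2 + 42*s = s*(s - 7)*(s - 3)*(s + 2).
Partial fraction decomposition gives [-1/(s + 2)] + [6/(s - 3)] + [-3/(s - 7)] + [3/s].
Invert each term: -1/(s + 2) ↔ -e^(-2t); 6/(s - 3) ↔ 6e^(3t); -3/(s - 7) ↔ -3e^(7t); 3/(s - 0) ↔ 3e^(0t).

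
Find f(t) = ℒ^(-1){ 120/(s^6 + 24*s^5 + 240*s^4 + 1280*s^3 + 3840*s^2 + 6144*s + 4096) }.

f(t) = t^5*exp(-4*t)

Rewrite the denominator: s^6 + 24*s^5 + 240*s^4 + 1280*s^3 + 3840*s^2 + 6144*s + 4096 = (s + 4)^6.
The form in (s + 4) signals a first-shifting-theorem factor e^(-4t).
Since L{t^5} = 5!/s^6 = 120/s^6, the inverse is t^5*e^(-4*t).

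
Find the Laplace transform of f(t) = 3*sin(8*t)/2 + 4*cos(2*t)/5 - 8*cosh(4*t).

Apply the Laplace transform termwise.
(3/2)·[L{sin(8t)} = 8/(s^2 + 64)]; (4/5)·[L{cos(2t)} = s/(s^2 + 4)]; (-8)·[L{cosh(4t)} = s/(s^2 - 16)].

4*s/(5*(s^2 + 4)) - 8*s/(s^2 - 16) + 12/(s^2 + 64)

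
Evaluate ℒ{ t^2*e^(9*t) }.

2/(s - 9)^3

L{e^(9t)} = 1/(s - 9).
Then apply L{t^2·g(t)} = (-1)^2 d^2/ds^2[G(s)] with G(s) = 1/(s - 9):
differentiating 2 times and applying the sign gives 2/(s - 9)^3.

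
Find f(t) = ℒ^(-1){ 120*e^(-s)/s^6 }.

f(t) = Heaviside(t - 1)*((t - 1)^5)

The factor e^(-s) signals a time shift by c = 1 (second shifting theorem).
L{t^5} = 5!/s^6 = 120/s^6, so L^-1{120/s^6} = t^5.
Hence the inverse is u(t - 1) times that function evaluated at t - 1.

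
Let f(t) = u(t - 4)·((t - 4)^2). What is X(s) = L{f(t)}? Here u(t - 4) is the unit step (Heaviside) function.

By the second shifting theorem, L{u(t - c)·g(t - c)} = e^(-cs)·G(s) with c = 4 and G(s) = L{g(t)}.
L{t^2} = 2!/s^3 = 2/s^3.

X(s) = 2*exp(-4*s)/s^3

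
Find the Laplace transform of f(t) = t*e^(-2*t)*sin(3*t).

6*(s + 2)/(s^2 + 4*s + 13)^2

L{sin(3t)} = 3/(s^2 + 9).
Multiplying by e^(-2t) shifts s → s + 2, so L{e^(-2*t)*sin(3*t)} = 3/((s + 2)^2 + 9).
Then apply L{t·g(t)} = -d/ds[G(s)] with G(s) = 3/((s + 2)^2 + 9):
differentiating 1 time and applying the sign gives 6*(s + 2)/(s^2 + 4*s + 13)^2.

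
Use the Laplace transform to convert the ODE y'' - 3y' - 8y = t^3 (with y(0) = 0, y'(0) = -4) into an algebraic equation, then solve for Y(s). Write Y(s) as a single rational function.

Y(s) = (-4*s^4 + 6)/(s^6 - 3*s^5 - 8*s^4)

Apply the Laplace transform to the equation.
Using L{y''} = s^2 Y - s·y(0) - y'(0) and L{y'} = sY - y(0), with y(0) = 0, y'(0) = -4, the left side becomes (s^2 - 3*s - 8)Y - (-4).
The right side is L{t^3} = 6/s^4.
So (s^2 - 3*s - 8)Y = 6/s^4 + (-4).
Solve for Y(s) and write it as one ratio of polynomials.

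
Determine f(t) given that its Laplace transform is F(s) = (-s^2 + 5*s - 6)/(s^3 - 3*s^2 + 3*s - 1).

Factor the denominator: s^3 - 3*s^2 + 3*s - 1 = (s - 1)^3.
Partial fraction decomposition gives [-1/(s - 1)] + [3/(s - 1)^2] + [-2/(s - 1)^3].
Invert each term: -1/(s - 1) ↔ -e^(t); 3/(s - 1)^2 ↔ 3t·e^(t); -2/(s - 1)^3 ↔ (-1)t^2·e^(t).

f(t) = -t^2*exp(t) + 3*t*exp(t) - exp(t)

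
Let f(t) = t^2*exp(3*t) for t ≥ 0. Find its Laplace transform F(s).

L{e^(3t)} = 1/(s - 3).
Then apply L{t^2·g(t)} = (-1)^2 d^2/ds^2[G(s)] with G(s) = 1/(s - 3):
differentiating 2 times and applying the sign gives 2/(s - 3)^3.

F(s) = 2/(s - 3)^3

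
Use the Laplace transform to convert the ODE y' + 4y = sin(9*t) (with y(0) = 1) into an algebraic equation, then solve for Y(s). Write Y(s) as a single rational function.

Y(s) = (s^2 + 90)/(s^3 + 4*s^2 + 81*s + 324)

Laplace-transform each side.
The derivative rules (L{y'} = sY - y(0) = sY - 1) turn the left side into (s + 4)Y - (1).
The right side is L{sin(9*t)} = 9/(s^2 + 81).
So (s + 4)Y = 9/(s^2 + 81) + (1).
Divide through and combine into a single rational function.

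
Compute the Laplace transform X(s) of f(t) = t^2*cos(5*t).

L{cos(5t)} = s/(s^2 + 25).
Then apply L{t^2·g(t)} = (-1)^2 d^2/ds^2[G(s)] with G(s) = s/(s^2 + 25):
differentiating 2 times and applying the sign gives 2*s*(s^2 - 75)/(s^2 + 25)^3.

X(s) = 2*s*(s^2 - 75)/(s^2 + 25)^3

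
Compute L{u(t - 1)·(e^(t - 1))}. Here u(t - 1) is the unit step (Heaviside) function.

By the second shifting theorem, L{u(t - c)·g(t - c)} = e^(-cs)·G(s) with c = 1 and G(s) = L{g(t)}.
L{e^(t)} = 1/(s - 1).

exp(-s)/(s - 1)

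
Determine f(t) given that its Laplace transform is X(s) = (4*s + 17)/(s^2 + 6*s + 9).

Factor the denominator: s^2 + 6*s + 9 = (s + 3)^2.
Partial fraction decomposition gives [4/(s + 3)] + [5/(s + 3)^2].
Invert each term: 4/(s + 3) ↔ 4e^(-3t); 5/(s + 3)^2 ↔ 5t·e^(-3t).

f(t) = 5*t*exp(-3*t) + 4*exp(-3*t)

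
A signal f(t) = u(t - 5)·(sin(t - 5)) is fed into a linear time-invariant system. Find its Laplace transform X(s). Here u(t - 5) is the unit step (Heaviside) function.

By the second shifting theorem, L{u(t - c)·g(t - c)} = e^(-cs)·G(s) with c = 5 and G(s) = L{g(t)}.
L{sin(t)} = 1/(s^2 + 1).

X(s) = exp(-5*s)/(s^2 + 1)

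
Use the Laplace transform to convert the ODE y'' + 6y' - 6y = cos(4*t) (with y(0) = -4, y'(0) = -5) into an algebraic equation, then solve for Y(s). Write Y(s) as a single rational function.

Apply the Laplace transform to the equation.
The derivative rules (L{y''} = s^2 Y - s·y(0) - y'(0) and L{y'} = sY - y(0), with y(0) = -4, y'(0) = -5) turn the left side into (s^2 + 6*s - 6)Y - (-4*s - 29).
The right side is L{cos(4*t)} = s/(s^2 + 16).
So (s^2 + 6*s - 6)Y = s/(s^2 + 16) + (-4*s - 29).
Solve for Y(s) and write it as one ratio of polynomials.

Y(s) = (-4*s^3 - 29*s^2 - 63*s - 464)/(s^4 + 6*s^3 + 10*s^2 + 96*s - 96)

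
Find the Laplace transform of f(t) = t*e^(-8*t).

L{e^(-8t)} = 1/(s + 8).
Then apply L{t·g(t)} = -d/ds[G(s)] with G(s) = 1/(s + 8):
differentiating 1 time and applying the sign gives (s + 8)^(-2).

(s + 8)^(-2)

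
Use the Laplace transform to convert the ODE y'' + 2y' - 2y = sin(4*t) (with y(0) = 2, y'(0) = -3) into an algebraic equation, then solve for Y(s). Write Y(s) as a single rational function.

Apply the Laplace transform to the equation.
The derivative rules (L{y''} = s^2 Y - s·y(0) - y'(0) and L{y'} = sY - y(0), with y(0) = 2, y'(0) = -3) turn the left side into (s^2 + 2*s - 2)Y - (2*s + 1).
The right side is L{sin(4*t)} = 4/(s^2 + 16).
So (s^2 + 2*s - 2)Y = 4/(s^2 + 16) + (2*s + 1).
Solve for Y(s) and write it as one ratio of polynomials.

Y(s) = (2*s^3 + s^2 + 32*s + 20)/(s^4 + 2*s^3 + 14*s^2 + 32*s - 32)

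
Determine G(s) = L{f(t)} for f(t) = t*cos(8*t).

L{cos(8t)} = s/(s^2 + 64).
Then apply L{t·g(t)} = -d/ds[H(s)] with H(s) = s/(s^2 + 64):
differentiating 1 time and applying the sign gives (s - 8)*(s + 8)/(s^2 + 64)^2.

G(s) = (s - 8)*(s + 8)/(s^2 + 64)^2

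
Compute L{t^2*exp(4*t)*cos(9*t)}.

L{cos(9t)} = s/(s^2 + 81).
Multiplying by e^(4t) shifts s → s - 4, so L{exp(4*t)*cos(9*t)} = (s - 4)/((s - 4)^2 + 81).
Then apply L{t^2·g(t)} = (-1)^2 d^2/ds^2[H(s)] with H(s) = (s - 4)/((s - 4)^2 + 81):
differentiating 2 times and applying the sign gives 2*(s - 4)*(s^2 - 8*s - 227)/(s^2 - 8*s + 97)^3.

2*(s - 4)*(s^2 - 8*s - 227)/(s^2 - 8*s + 97)^3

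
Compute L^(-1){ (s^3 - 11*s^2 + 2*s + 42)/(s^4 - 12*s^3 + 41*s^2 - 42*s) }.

-exp(7*t) + 2*exp(3*t) + exp(2*t) - 1

Factor the denominator: s^4 - 12*s^3 + 41*s^2 - 42*s = s*(s - 7)*(s - 3)*(s - 2).
Partial fraction decomposition gives [2/(s - 3)] + [-1/(s - 7)] + [-1/s] + [1/(s - 2)].
Invert each term: 2/(s - 3) ↔ 2e^(3t); -1/(s - 7) ↔ -e^(7t); -1/(s - 0) ↔ -e^(0t); 1/(s - 2) ↔ e^(2t).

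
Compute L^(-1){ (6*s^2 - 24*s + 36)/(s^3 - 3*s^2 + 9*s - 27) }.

exp(3*t) - 3*sin(3*t) + 5*cos(3*t)

Factor the denominator: s^3 - 3*s^2 + 9*s - 27 = (s - 3)*(s^2 + 9).
Partial fraction decomposition gives [1/(s - 3)] + [5*s/(s^2 + 9)] + [-9/(s^2 + 9)].
Invert each term: 1/(s - 3) ↔ e^(3t); 5·s/(s^2 + 9) ↔ 5cos(3t); -3·3/(s^2 + 9) ↔ -3sin(3t).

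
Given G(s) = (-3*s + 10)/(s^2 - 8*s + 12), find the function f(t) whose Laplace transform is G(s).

f(t) = -2*exp(6*t) - exp(2*t)

Factor the denominator: s^2 - 8*s + 12 = (s - 6)*(s - 2).
Partial fraction decomposition gives [-2/(s - 6)] + [-1/(s - 2)].
Invert each term: -2/(s - 6) ↔ -2e^(6t); -1/(s - 2) ↔ -e^(2t).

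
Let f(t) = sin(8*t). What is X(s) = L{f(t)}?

X(s) = 8/(s^2 + 64)

L{sin(8t)} = 8/(s^2 + 64).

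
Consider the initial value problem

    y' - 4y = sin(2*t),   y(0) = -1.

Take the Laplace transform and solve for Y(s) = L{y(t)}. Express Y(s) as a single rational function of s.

Take the Laplace transform of both sides.
With L{y'} = sY - y(0) = sY - (-1): the LHS transforms to (s - 4)Y - (-1).
The right side is L{sin(2*t)} = 2/(s^2 + 4).
So (s - 4)Y = 2/(s^2 + 4) + (-1).
Isolate Y and clear denominators.

Y(s) = (-s^2 - 2)/(s^3 - 4*s^2 + 4*s - 16)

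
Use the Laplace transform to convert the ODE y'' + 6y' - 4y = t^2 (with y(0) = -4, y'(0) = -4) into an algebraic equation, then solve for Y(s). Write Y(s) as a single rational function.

Y(s) = (-4*s^4 - 28*s^3 + 2)/(s^5 + 6*s^4 - 4*s^3)

Apply the Laplace transform to the equation.
Using L{y''} = s^2 Y - s·y(0) - y'(0) and L{y'} = sY - y(0), with y(0) = -4, y'(0) = -4, the left side becomes (s^2 + 6*s - 4)Y - (-4*s - 28).
The right side is L{t^2} = 2/s^3.
So (s^2 + 6*s - 4)Y = 2/s^3 + (-4*s - 28).
Solve for Y(s) and write it as one ratio of polynomials.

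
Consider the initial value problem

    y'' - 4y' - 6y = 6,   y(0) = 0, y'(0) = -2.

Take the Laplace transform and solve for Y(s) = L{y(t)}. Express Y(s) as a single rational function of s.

Laplace-transform each side.
The derivative rules (L{y''} = s^2 Y - s·y(0) - y'(0) and L{y'} = sY - y(0), with y(0) = 0, y'(0) = -2) turn the left side into (s^2 - 4*s - 6)Y - (-2).
The right side is L{6} = 6/s.
So (s^2 - 4*s - 6)Y = 6/s + (-2).
Isolate Y and clear denominators.

Y(s) = (-2*s + 6)/(s^3 - 4*s^2 - 6*s)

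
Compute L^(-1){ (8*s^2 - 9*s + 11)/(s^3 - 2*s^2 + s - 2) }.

5*exp(2*t) - 3*sin(t) + 3*cos(t)

Factor the denominator: s^3 - 2*s^2 + s - 2 = (s - 2)*(s^2 + 1).
Partial fraction decomposition gives [5/(s - 2)] + [3*s/(s^2 + 1)] + [-3/(s^2 + 1)].
Invert each term: 5/(s - 2) ↔ 5e^(2t); 3·s/(s^2 + 1) ↔ 3cos(t); -3·1/(s^2 + 1) ↔ -3sin(t).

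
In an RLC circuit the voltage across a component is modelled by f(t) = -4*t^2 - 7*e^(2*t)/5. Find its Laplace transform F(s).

F(s) = -7/(5*(s - 2)) - 8/s^3

The transform is linear, so treat each term independently.
(-4)·[L{t^2} = 2!/s^3 = 2/s^3]; (-7/5)·[L{e^(2t)} = 1/(s - 2)].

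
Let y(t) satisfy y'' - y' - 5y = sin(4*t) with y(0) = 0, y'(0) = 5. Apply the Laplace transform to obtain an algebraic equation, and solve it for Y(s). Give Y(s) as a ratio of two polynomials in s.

Laplace-transform each side.
The derivative rules (L{y''} = s^2 Y - s·y(0) - y'(0) and L{y'} = sY - y(0), with y(0) = 0, y'(0) = 5) turn the left side into (s^2 - s - 5)Y - (5).
The right side is L{sin(4*t)} = 4/(s^2 + 16).
So (s^2 - s - 5)Y = 4/(s^2 + 16) + (5).
Isolate Y and clear denominators.

Y(s) = (5*s^2 + 84)/(s^4 - s^3 + 11*s^2 - 16*s - 80)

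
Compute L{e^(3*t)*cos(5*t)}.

(s - 3)/((s - 3)^2 + 25)

L{cos(5t)} = s/(s^2 + 25).
By the first shifting theorem, multiplying by e^(3t) replaces s with s - 3.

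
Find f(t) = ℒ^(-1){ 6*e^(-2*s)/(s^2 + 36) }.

f(t) = Heaviside(t - 2)*(sin(6*t - 12))

The factor e^(-2s) signals a time shift by c = 2 (second shifting theorem).
L{sin(6t)} = 6/(s^2 + 36), so L^-1{6/(s^2 + 36)} = sin(6*t).
Hence the inverse is u(t - 2) times that function evaluated at t - 2.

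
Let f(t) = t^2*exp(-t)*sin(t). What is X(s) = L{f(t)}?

L{sin(t)} = 1/(s^2 + 1).
Multiplying by e^(-t) shifts s → s + 1, so L{exp(-t)*sin(t)} = 1/((s + 1)^2 + 1).
Then apply L{t^2·g(t)} = (-1)^2 d^2/ds^2[G(s)] with G(s) = 1/((s + 1)^2 + 1):
differentiating 2 times and applying the sign gives 2*(3*s^2 + 6*s + 2)/(s^2 + 2*s + 2)^3.

X(s) = 2*(3*s^2 + 6*s + 2)/(s^2 + 2*s + 2)^3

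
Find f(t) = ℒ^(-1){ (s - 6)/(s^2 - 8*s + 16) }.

f(t) = -2*t*exp(4*t) + exp(4*t)

Factor the denominator: s^2 - 8*s + 16 = (s - 4)^2.
Partial fraction decomposition gives [1/(s - 4)] + [-2/(s - 4)^2].
Invert each term: 1/(s - 4) ↔ e^(4t); -2/(s - 4)^2 ↔ -2t·e^(4t).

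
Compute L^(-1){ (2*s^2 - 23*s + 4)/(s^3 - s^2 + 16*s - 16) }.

-exp(t) - 5*sin(4*t) + 3*cos(4*t)

Factor the denominator: s^3 - s^2 + 16*s - 16 = (s - 1)*(s^2 + 16).
Partial fraction decomposition gives [-1/(s - 1)] + [3*s/(s^2 + 16)] + [-20/(s^2 + 16)].
Invert each term: -1/(s - 1) ↔ -e^(t); 3·s/(s^2 + 16) ↔ 3cos(4t); -5·4/(s^2 + 16) ↔ -5sin(4t).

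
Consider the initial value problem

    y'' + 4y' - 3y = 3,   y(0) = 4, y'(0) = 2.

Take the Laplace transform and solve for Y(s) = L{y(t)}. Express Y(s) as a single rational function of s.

Transform both sides with L{·}.
With L{y''} = s^2 Y - s·y(0) - y'(0) and L{y'} = sY - y(0), with y(0) = 4, y'(0) = 2: the LHS transforms to (s^2 + 4*s - 3)Y - (4*s + 18).
The right side is L{3} = 3/s.
So (s^2 + 4*s - 3)Y = 3/s + (4*s + 18).
Solve for Y(s) and write it as one ratio of polynomials.

Y(s) = (4*s^2 + 18*s + 3)/(s^3 + 4*s^2 - 3*s)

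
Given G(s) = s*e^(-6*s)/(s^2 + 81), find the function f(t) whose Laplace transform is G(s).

f(t) = Heaviside(t - 6)*(cos(9*t - 54))

The factor e^(-6s) signals a time shift by c = 6 (second shifting theorem).
L{cos(9t)} = s/(s^2 + 81), so L^-1{s/(s^2 + 81)} = cos(9*t).
Hence the inverse is u(t - 6) times that function evaluated at t - 6.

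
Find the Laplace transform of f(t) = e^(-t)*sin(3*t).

L{sin(3t)} = 3/(s^2 + 9).
By the first shifting theorem, multiplying by e^(-t) replaces s with s + 1.

3/((s + 1)^2 + 9)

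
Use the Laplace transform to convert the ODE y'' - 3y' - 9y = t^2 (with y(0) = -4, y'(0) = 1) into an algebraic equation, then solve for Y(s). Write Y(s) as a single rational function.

Y(s) = (-4*s^4 + 13*s^3 + 2)/(s^5 - 3*s^4 - 9*s^3)

Transform both sides with L{·}.
Using L{y''} = s^2 Y - s·y(0) - y'(0) and L{y'} = sY - y(0), with y(0) = -4, y'(0) = 1, the left side becomes (s^2 - 3*s - 9)Y - (-4*s + 13).
The right side is L{t^2} = 2/s^3.
So (s^2 - 3*s - 9)Y = 2/s^3 + (-4*s + 13).
Isolate Y and clear denominators.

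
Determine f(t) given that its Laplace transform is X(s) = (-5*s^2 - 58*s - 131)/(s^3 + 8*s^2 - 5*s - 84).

f(t) = -5*exp(3*t) - exp(-4*t) + exp(-7*t)

Factor the denominator: s^3 + 8*s^2 - 5*s - 84 = (s - 3)*(s + 4)*(s + 7).
Partial fraction decomposition gives [-5/(s - 3)] + [1/(s + 7)] + [-1/(s + 4)].
Invert each term: -5/(s - 3) ↔ -5e^(3t); 1/(s + 7) ↔ e^(-7t); -1/(s + 4) ↔ -e^(-4t).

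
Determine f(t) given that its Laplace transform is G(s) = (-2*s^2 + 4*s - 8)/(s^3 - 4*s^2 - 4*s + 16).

Factor the denominator: s^3 - 4*s^2 - 4*s + 16 = (s - 4)*(s - 2)*(s + 2).
Partial fraction decomposition gives [-2/(s - 4)] + [-1/(s + 2)] + [1/(s - 2)].
Invert each term: -2/(s - 4) ↔ -2e^(4t); -1/(s + 2) ↔ -e^(-2t); 1/(s - 2) ↔ e^(2t).

f(t) = -2*exp(4*t) + exp(2*t) - exp(-2*t)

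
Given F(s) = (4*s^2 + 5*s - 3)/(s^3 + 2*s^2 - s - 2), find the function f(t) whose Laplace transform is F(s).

f(t) = exp(t) + 2*exp(-t) + exp(-2*t)

Factor the denominator: s^3 + 2*s^2 - s - 2 = (s - 1)*(s + 1)*(s + 2).
Partial fraction decomposition gives [1/(s + 2)] + [1/(s - 1)] + [2/(s + 1)].
Invert each term: 1/(s + 2) ↔ e^(-2t); 1/(s - 1) ↔ e^(t); 2/(s + 1) ↔ 2e^(-t).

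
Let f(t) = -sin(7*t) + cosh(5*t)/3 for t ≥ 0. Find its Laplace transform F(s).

F(s) = s/(3*(s^2 - 25)) - 7/(s^2 + 49)

Apply the Laplace transform termwise.
(-1)·[L{sin(7t)} = 7/(s^2 + 49)]; (1/3)·[L{cosh(5t)} = s/(s^2 - 25)].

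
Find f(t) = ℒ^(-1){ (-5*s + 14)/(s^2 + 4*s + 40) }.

f(t) = 4*exp(-2*t)*sin(6*t) - 5*exp(-2*t)*cos(6*t)

Complete the square in the denominator: s^2 + 4*s + 40 = (s + 2)^2 + 6^2.
Split the numerator to match: -5*s + 14 = -5·(s + 2) + 4·6.
Invert each term: -5·(s + 2)/((s + 2)^2 + 36) ↔ -5e^(-2t)cos(6t); 4·6/((s + 2)^2 + 36) ↔ 4e^(-2t)sin(6t).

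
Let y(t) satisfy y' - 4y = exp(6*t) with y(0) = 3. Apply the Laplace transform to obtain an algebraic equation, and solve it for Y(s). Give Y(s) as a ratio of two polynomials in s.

Y(s) = (3*s - 17)/(s^2 - 10*s + 24)

Take the Laplace transform of both sides.
The derivative rules (L{y'} = sY - y(0) = sY - 3) turn the left side into (s - 4)Y - (3).
The right side is L{exp(6*t)} = 1/(s - 6).
So (s - 4)Y = 1/(s - 6) + (3).
Solve for Y(s) and write it as one ratio of polynomials.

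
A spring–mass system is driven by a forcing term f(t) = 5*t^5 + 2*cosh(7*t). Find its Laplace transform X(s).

X(s) = 2*s/(s^2 - 49) + 600/s^6

The transform is linear, so treat each term independently.
(2)·[L{cosh(7t)} = s/(s^2 - 49)]; (5)·[L{t^5} = 5!/s^6 = 120/s^6].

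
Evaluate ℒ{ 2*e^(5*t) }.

L{2} = 2/s.
By the first shifting theorem, multiplying by e^(5t) replaces s with s - 5.

2/(s - 5)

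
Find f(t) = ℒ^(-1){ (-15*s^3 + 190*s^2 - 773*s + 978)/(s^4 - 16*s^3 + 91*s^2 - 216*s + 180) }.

f(t) = -5*exp(6*t) + 2*exp(5*t) - 6*exp(3*t) - 6*exp(2*t)

Factor the denominator: s^4 - 16*s^3 + 91*s^2 - 216*s + 180 = (s - 6)*(s - 5)*(s - 3)*(s - 2).
Partial fraction decomposition gives [-6/(s - 2)] + [-5/(s - 6)] + [2/(s - 5)] + [-6/(s - 3)].
Invert each term: -6/(s - 2) ↔ -6e^(2t); -5/(s - 6) ↔ -5e^(6t); 2/(s - 5) ↔ 2e^(5t); -6/(s - 3) ↔ -6e^(3t).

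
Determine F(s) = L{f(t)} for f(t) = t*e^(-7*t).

F(s) = (s + 7)^(-2)

L{e^(-7t)} = 1/(s + 7).
Then apply L{t·g(t)} = -d/ds[G(s)] with G(s) = 1/(s + 7):
differentiating 1 time and applying the sign gives (s + 7)^(-2).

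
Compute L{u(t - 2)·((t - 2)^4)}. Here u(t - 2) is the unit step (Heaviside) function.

By the second shifting theorem, L{u(t - c)·g(t - c)} = e^(-cs)·G(s) with c = 2 and G(s) = L{g(t)}.
L{t^4} = 4!/s^5 = 24/s^5.

24*exp(-2*s)/s^5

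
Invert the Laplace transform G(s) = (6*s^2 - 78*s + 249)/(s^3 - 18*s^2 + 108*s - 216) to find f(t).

Factor the denominator: s^3 - 18*s^2 + 108*s - 216 = (s - 6)^3.
Partial fraction decomposition gives [6/(s - 6)] + [-6/(s - 6)^2] + [-3/(s - 6)^3].
Invert each term: 6/(s - 6) ↔ 6e^(6t); -6/(s - 6)^2 ↔ -6t·e^(6t); -3/(s - 6)^3 ↔ (-3/2)t^2·e^(6t).

f(t) = -3*t^2*exp(6*t)/2 - 6*t*exp(6*t) + 6*exp(6*t)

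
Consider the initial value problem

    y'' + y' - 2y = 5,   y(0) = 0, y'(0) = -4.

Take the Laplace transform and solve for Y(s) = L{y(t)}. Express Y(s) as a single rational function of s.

Apply the Laplace transform to the equation.
With L{y''} = s^2 Y - s·y(0) - y'(0) and L{y'} = sY - y(0), with y(0) = 0, y'(0) = -4: the LHS transforms to (s^2 + s - 2)Y - (-4).
The right side is L{5} = 5/s.
So (s^2 + s - 2)Y = 5/s + (-4).
Divide through and combine into a single rational function.

Y(s) = (-4*s + 5)/(s^3 + s^2 - 2*s)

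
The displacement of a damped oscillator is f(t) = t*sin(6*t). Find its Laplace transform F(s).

F(s) = 12*s/(s^2 + 36)^2

L{sin(6t)} = 6/(s^2 + 36).
Then apply L{t·g(t)} = -d/ds[G(s)] with G(s) = 6/(s^2 + 36):
differentiating 1 time and applying the sign gives 12*s/(s^2 + 36)^2.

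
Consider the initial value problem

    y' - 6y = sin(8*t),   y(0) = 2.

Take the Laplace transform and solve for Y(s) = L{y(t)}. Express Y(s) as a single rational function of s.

Y(s) = (2*s^2 + 136)/(s^3 - 6*s^2 + 64*s - 384)

Take the Laplace transform of both sides.
With L{y'} = sY - y(0) = sY - 2: the LHS transforms to (s - 6)Y - (2).
The right side is L{sin(8*t)} = 8/(s^2 + 64).
So (s - 6)Y = 8/(s^2 + 64) + (2).
Divide through and combine into a single rational function.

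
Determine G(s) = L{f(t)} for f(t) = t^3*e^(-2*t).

G(s) = 6/(s + 2)^4

L{t^3} = 3!/s^4 = 6/s^4.
By the first shifting theorem, multiplying by e^(-2t) replaces s with s + 2.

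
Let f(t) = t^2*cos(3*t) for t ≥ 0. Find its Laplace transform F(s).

L{cos(3t)} = s/(s^2 + 9).
Then apply L{t^2·g(t)} = (-1)^2 d^2/ds^2[G(s)] with G(s) = s/(s^2 + 9):
differentiating 2 times and applying the sign gives 2*s*(s^2 - 27)/(s^2 + 9)^3.

F(s) = 2*s*(s^2 - 27)/(s^2 + 9)^3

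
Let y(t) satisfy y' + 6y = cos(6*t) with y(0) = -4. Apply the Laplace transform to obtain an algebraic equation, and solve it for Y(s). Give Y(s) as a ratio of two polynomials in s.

Y(s) = (-4*s^2 + s - 144)/(s^3 + 6*s^2 + 36*s + 216)

Take the Laplace transform of both sides.
With L{y'} = sY - y(0) = sY - (-4): the LHS transforms to (s + 6)Y - (-4).
The right side is L{cos(6*t)} = s/(s^2 + 36).
So (s + 6)Y = s/(s^2 + 36) + (-4).
Solve for Y(s) and write it as one ratio of polynomials.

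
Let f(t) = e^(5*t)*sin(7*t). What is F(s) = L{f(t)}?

F(s) = 7/((s - 5)^2 + 49)

L{sin(7t)} = 7/(s^2 + 49).
By the first shifting theorem, multiplying by e^(5t) replaces s with s - 5.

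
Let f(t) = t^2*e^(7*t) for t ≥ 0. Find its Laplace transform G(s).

G(s) = 2/(s - 7)^3

L{e^(7t)} = 1/(s - 7).
Then apply L{t^2·g(t)} = (-1)^2 d^2/ds^2[H(s)] with H(s) = 1/(s - 7):
differentiating 2 times and applying the sign gives 2/(s - 7)^3.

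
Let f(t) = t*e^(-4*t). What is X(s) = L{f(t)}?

X(s) = (s + 4)^(-2)

L{t} = 1!/s^2 = 1/s^2.
By the first shifting theorem, multiplying by e^(-4t) replaces s with s + 4.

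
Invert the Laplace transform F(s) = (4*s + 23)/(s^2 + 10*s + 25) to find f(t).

f(t) = 3*t*exp(-5*t) + 4*exp(-5*t)

Factor the denominator: s^2 + 10*s + 25 = (s + 5)^2.
Partial fraction decomposition gives [4/(s + 5)] + [3/(s + 5)^2].
Invert each term: 4/(s + 5) ↔ 4e^(-5t); 3/(s + 5)^2 ↔ 3t·e^(-5t).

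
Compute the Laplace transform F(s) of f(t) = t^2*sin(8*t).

F(s) = 16*(3*s^2 - 64)/(s^2 + 64)^3

L{sin(8t)} = 8/(s^2 + 64).
Then apply L{t^2·g(t)} = (-1)^2 d^2/ds^2[G(s)] with G(s) = 8/(s^2 + 64):
differentiating 2 times and applying the sign gives 16*(3*s^2 - 64)/(s^2 + 64)^3.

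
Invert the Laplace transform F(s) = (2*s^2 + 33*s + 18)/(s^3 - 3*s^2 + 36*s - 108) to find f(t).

Factor the denominator: s^3 - 3*s^2 + 36*s - 108 = (s - 3)*(s^2 + 36).
Partial fraction decomposition gives [3/(s - 3)] + [-s/(s^2 + 36)] + [30/(s^2 + 36)].
Invert each term: 3/(s - 3) ↔ 3e^(3t); -1·s/(s^2 + 36) ↔ -cos(6t); 5·6/(s^2 + 36) ↔ 5sin(6t).

f(t) = 3*exp(3*t) + 5*sin(6*t) - cos(6*t)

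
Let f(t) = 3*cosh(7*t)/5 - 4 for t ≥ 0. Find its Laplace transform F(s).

By linearity of the Laplace transform, transform each term separately.
L{-4} = -4/s; (3/5)·[L{cosh(7t)} = s/(s^2 - 49)].

F(s) = 3*s/(5*(s^2 - 49)) - 4/s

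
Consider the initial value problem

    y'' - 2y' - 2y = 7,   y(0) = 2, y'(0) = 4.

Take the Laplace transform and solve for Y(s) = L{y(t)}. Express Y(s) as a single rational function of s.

Transform both sides with L{·}.
With L{y''} = s^2 Y - s·y(0) - y'(0) and L{y'} = sY - y(0), with y(0) = 2, y'(0) = 4: the LHS transforms to (s^2 - 2*s - 2)Y - (2*s).
The right side is L{7} = 7/s.
So (s^2 - 2*s - 2)Y = 7/s + (2*s).
Solve for Y(s) and write it as one ratio of polynomials.

Y(s) = (2*s^2 + 7)/(s^3 - 2*s^2 - 2*s)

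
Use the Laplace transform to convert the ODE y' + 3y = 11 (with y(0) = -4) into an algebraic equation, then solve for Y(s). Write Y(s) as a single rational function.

Y(s) = (-4*s + 11)/(s^2 + 3*s)

Laplace-transform each side.
Using L{y'} = sY - y(0) = sY - (-4), the left side becomes (s + 3)Y - (-4).
The right side is L{11} = 11/s.
So (s + 3)Y = 11/s + (-4).
Solve for Y(s) and write it as one ratio of polynomials.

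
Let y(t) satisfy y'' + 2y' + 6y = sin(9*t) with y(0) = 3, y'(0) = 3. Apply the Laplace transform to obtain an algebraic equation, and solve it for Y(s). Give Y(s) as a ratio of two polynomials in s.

Transform both sides with L{·}.
With L{y''} = s^2 Y - s·y(0) - y'(0) and L{y'} = sY - y(0), with y(0) = 3, y'(0) = 3: the LHS transforms to (s^2 + 2*s + 6)Y - (3*s + 9).
The right side is L{sin(9*t)} = 9/(s^2 + 81).
So (s^2 + 2*s + 6)Y = 9/(s^2 + 81) + (3*s + 9).
Isolate Y and clear denominators.

Y(s) = (3*s^3 + 9*s^2 + 243*s + 738)/(s^4 + 2*s^3 + 87*s^2 + 162*s + 486)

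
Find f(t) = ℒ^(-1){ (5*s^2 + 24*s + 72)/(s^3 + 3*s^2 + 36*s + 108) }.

f(t) = 2*sin(6*t) + 4*cos(6*t) + exp(-3*t)

Factor the denominator: s^3 + 3*s^2 + 36*s + 108 = (s + 3)*(s^2 + 36).
Partial fraction decomposition gives [1/(s + 3)] + [4*s/(s^2 + 36)] + [12/(s^2 + 36)].
Invert each term: 1/(s + 3) ↔ e^(-3t); 4·s/(s^2 + 36) ↔ 4cos(6t); 2·6/(s^2 + 36) ↔ 2sin(6t).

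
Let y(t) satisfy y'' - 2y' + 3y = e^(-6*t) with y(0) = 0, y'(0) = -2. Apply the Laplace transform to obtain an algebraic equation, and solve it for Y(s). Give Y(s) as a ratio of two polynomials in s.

Laplace-transform each side.
Using L{y''} = s^2 Y - s·y(0) - y'(0) and L{y'} = sY - y(0), with y(0) = 0, y'(0) = -2, the left side becomes (s^2 - 2*s + 3)Y - (-2).
The right side is L{e^(-6*t)} = 1/(s + 6).
So (s^2 - 2*s + 3)Y = 1/(s + 6) + (-2).
Isolate Y and clear denominators.

Y(s) = (-2*s - 11)/(s^3 + 4*s^2 - 9*s + 18)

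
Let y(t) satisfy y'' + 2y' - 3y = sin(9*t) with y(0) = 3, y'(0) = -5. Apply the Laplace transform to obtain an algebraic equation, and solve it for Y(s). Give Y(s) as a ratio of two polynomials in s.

Laplace-transform each side.
With L{y''} = s^2 Y - s·y(0) - y'(0) and L{y'} = sY - y(0), with y(0) = 3, y'(0) = -5: the LHS transforms to (s^2 + 2*s - 3)Y - (3*s + 1).
The right side is L{sin(9*t)} = 9/(s^2 + 81).
So (s^2 + 2*s - 3)Y = 9/(s^2 + 81) + (3*s + 1).
Divide through and combine into a single rational function.

Y(s) = (3*s^3 + s^2 + 243*s + 90)/(s^4 + 2*s^3 + 78*s^2 + 162*s - 243)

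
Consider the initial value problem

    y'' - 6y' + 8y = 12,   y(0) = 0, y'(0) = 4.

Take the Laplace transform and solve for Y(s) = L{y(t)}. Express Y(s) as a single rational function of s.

Y(s) = (4*s + 12)/(s^3 - 6*s^2 + 8*s)

Apply the Laplace transform to the equation.
Using L{y''} = s^2 Y - s·y(0) - y'(0) and L{y'} = sY - y(0), with y(0) = 0, y'(0) = 4, the left side becomes (s^2 - 6*s + 8)Y - (4).
The right side is L{12} = 12/s.
So (s^2 - 6*s + 8)Y = 12/s + (4).
Divide through and combine into a single rational function.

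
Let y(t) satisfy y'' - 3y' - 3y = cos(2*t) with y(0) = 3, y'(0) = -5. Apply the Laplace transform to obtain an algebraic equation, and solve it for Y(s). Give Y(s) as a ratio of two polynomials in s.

Y(s) = (3*s^3 - 14*s^2 + 13*s - 56)/(s^4 - 3*s^3 + s^2 - 12*s - 12)

Apply the Laplace transform to the equation.
With L{y''} = s^2 Y - s·y(0) - y'(0) and L{y'} = sY - y(0), with y(0) = 3, y'(0) = -5: the LHS transforms to (s^2 - 3*s - 3)Y - (3*s - 14).
The right side is L{cos(2*t)} = s/(s^2 + 4).
So (s^2 - 3*s - 3)Y = s/(s^2 + 4) + (3*s - 14).
Isolate Y and clear denominators.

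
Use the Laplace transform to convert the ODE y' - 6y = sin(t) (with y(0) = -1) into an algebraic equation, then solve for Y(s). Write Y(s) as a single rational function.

Transform both sides with L{·}.
With L{y'} = sY - y(0) = sY - (-1): the LHS transforms to (s - 6)Y - (-1).
The right side is L{sin(t)} = 1/(s^2 + 1).
So (s - 6)Y = 1/(s^2 + 1) + (-1).
Solve for Y(s) and write it as one ratio of polynomials.

Y(s) = -s^2/(s^3 - 6*s^2 + s - 6)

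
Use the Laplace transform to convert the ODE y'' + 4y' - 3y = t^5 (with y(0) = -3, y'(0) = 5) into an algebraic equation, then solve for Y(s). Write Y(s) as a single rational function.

Y(s) = (-3*s^7 - 7*s^6 + 120)/(s^8 + 4*s^7 - 3*s^6)

Apply the Laplace transform to the equation.
Using L{y''} = s^2 Y - s·y(0) - y'(0) and L{y'} = sY - y(0), with y(0) = -3, y'(0) = 5, the left side becomes (s^2 + 4*s - 3)Y - (-3*s - 7).
The right side is L{t^5} = 120/s^6.
So (s^2 + 4*s - 3)Y = 120/s^6 + (-3*s - 7).
Isolate Y and clear denominators.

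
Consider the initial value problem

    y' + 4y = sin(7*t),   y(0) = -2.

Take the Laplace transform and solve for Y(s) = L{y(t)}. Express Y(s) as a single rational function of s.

Apply the Laplace transform to the equation.
The derivative rules (L{y'} = sY - y(0) = sY - (-2)) turn the left side into (s + 4)Y - (-2).
The right side is L{sin(7*t)} = 7/(s^2 + 49).
So (s + 4)Y = 7/(s^2 + 49) + (-2).
Solve for Y(s) and write it as one ratio of polynomials.

Y(s) = (-2*s^2 - 91)/(s^3 + 4*s^2 + 49*s + 196)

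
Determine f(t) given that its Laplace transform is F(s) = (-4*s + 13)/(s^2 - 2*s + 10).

f(t) = 3*exp(t)*sin(3*t) - 4*exp(t)*cos(3*t)

Complete the square in the denominator: s^2 - 2*s + 10 = (s - 1)^2 + 3^2.
Split the numerator to match: -4*s + 13 = -4·(s - 1) + 3·3.
Invert each term: -4·(s - 1)/((s - 1)^2 + 9) ↔ -4e^(t)cos(3t); 3·3/((s - 1)^2 + 9) ↔ 3e^(t)sin(3t).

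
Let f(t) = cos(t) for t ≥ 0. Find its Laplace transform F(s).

F(s) = s/(s^2 + 1)

L{cos(t)} = s/(s^2 + 1).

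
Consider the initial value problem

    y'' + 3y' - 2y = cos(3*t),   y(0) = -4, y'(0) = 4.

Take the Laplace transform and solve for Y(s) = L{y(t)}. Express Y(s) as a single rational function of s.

Apply the Laplace transform to the equation.
Using L{y''} = s^2 Y - s·y(0) - y'(0) and L{y'} = sY - y(0), with y(0) = -4, y'(0) = 4, the left side becomes (s^2 + 3*s - 2)Y - (-4*s - 8).
The right side is L{cos(3*t)} = s/(s^2 + 9).
So (s^2 + 3*s - 2)Y = s/(s^2 + 9) + (-4*s - 8).
Divide through and combine into a single rational function.

Y(s) = (-4*s^3 - 8*s^2 - 35*s - 72)/(s^4 + 3*s^3 + 7*s^2 + 27*s - 18)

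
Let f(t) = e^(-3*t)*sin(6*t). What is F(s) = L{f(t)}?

L{sin(6t)} = 6/(s^2 + 36).
By the first shifting theorem, multiplying by e^(-3t) replaces s with s + 3.

F(s) = 6/((s + 3)^2 + 36)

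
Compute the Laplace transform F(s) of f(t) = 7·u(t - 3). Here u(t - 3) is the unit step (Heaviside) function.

By the second shifting theorem, L{u(t - c)·g(t - c)} = e^(-cs)·G(s) with c = 3 and G(s) = L{g(t)}.
L{7} = 7/s.

F(s) = 7*exp(-3*s)/s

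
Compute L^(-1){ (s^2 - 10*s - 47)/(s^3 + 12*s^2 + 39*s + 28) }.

Factor the denominator: s^3 + 12*s^2 + 39*s + 28 = (s + 1)*(s + 4)*(s + 7).
Partial fraction decomposition gives [4/(s + 7)] + [-1/(s + 4)] + [-2/(s + 1)].
Invert each term: 4/(s + 7) ↔ 4e^(-7t); -1/(s + 4) ↔ -e^(-4t); -2/(s + 1) ↔ -2e^(-t).

-2*exp(-t) - exp(-4*t) + 4*exp(-7*t)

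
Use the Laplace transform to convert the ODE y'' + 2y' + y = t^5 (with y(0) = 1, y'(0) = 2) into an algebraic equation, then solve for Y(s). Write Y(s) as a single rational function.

Y(s) = (s^7 + 4*s^6 + 120)/(s^8 + 2*s^7 + s^6)

Transform both sides with L{·}.
With L{y''} = s^2 Y - s·y(0) - y'(0) and L{y'} = sY - y(0), with y(0) = 1, y'(0) = 2: the LHS transforms to (s^2 + 2*s + 1)Y - (s + 4).
The right side is L{t^5} = 120/s^6.
So (s^2 + 2*s + 1)Y = 120/s^6 + (s + 4).
Solve for Y(s) and write it as one ratio of polynomials.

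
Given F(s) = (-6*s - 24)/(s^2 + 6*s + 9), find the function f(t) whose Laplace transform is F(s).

f(t) = -6*t*exp(-3*t) - 6*exp(-3*t)

Factor the denominator: s^2 + 6*s + 9 = (s + 3)^2.
Partial fraction decomposition gives [-6/(s + 3)] + [-6/(s + 3)^2].
Invert each term: -6/(s + 3) ↔ -6e^(-3t); -6/(s + 3)^2 ↔ -6t·e^(-3t).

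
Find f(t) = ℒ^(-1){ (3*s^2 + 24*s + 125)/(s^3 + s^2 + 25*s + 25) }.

Factor the denominator: s^3 + s^2 + 25*s + 25 = (s + 1)*(s^2 + 25).
Partial fraction decomposition gives [4/(s + 1)] + [-s/(s^2 + 25)] + [25/(s^2 + 25)].
Invert each term: 4/(s + 1) ↔ 4e^(-t); -1·s/(s^2 + 25) ↔ -cos(5t); 5·5/(s^2 + 25) ↔ 5sin(5t).

f(t) = 5*sin(5*t) - cos(5*t) + 4*exp(-t)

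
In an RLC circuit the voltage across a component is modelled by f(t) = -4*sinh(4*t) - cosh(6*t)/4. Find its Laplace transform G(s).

Apply the Laplace transform termwise.
(-1/4)·[L{cosh(6t)} = s/(s^2 - 36)]; (-4)·[L{sinh(4t)} = 4/(s^2 - 16)].

G(s) = -s/(4*(s^2 - 36)) - 16/(s^2 - 16)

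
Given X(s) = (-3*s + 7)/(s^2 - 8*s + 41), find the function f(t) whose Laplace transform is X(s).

Complete the square in the denominator: s^2 - 8*s + 41 = (s - 4)^2 + 5^2.
Split the numerator to match: -3*s + 7 = -3·(s - 4) - 1·5.
Invert each term: -3·(s - 4)/((s - 4)^2 + 25) ↔ -3e^(4t)cos(5t); -1·5/((s - 4)^2 + 25) ↔ -e^(4t)sin(5t).

f(t) = -exp(4*t)*sin(5*t) - 3*exp(4*t)*cos(5*t)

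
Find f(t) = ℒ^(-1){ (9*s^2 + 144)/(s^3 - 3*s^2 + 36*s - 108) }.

f(t) = 5*exp(3*t) + 2*sin(6*t) + 4*cos(6*t)

Factor the denominator: s^3 - 3*s^2 + 36*s - 108 = (s - 3)*(s^2 + 36).
Partial fraction decomposition gives [5/(s - 3)] + [4*s/(s^2 + 36)] + [12/(s^2 + 36)].
Invert each term: 5/(s - 3) ↔ 5e^(3t); 4·s/(s^2 + 36) ↔ 4cos(6t); 2·6/(s^2 + 36) ↔ 2sin(6t).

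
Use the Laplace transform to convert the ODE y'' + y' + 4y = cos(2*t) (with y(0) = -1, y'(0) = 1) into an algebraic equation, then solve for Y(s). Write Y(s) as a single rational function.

Transform both sides with L{·}.
With L{y''} = s^2 Y - s·y(0) - y'(0) and L{y'} = sY - y(0), with y(0) = -1, y'(0) = 1: the LHS transforms to (s^2 + s + 4)Y - (-s).
The right side is L{cos(2*t)} = s/(s^2 + 4).
So (s^2 + s + 4)Y = s/(s^2 + 4) + (-s).
Divide through and combine into a single rational function.

Y(s) = (-s^3 - 3*s)/(s^4 + s^3 + 8*s^2 + 4*s + 16)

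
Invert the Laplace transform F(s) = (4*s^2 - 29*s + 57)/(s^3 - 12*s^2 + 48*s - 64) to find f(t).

Factor the denominator: s^3 - 12*s^2 + 48*s - 64 = (s - 4)^3.
Partial fraction decomposition gives [4/(s - 4)] + [3/(s - 4)^2] + [5/(s - 4)^3].
Invert each term: 4/(s - 4) ↔ 4e^(4t); 3/(s - 4)^2 ↔ 3t·e^(4t); 5/(s - 4)^3 ↔ (5/2)t^2·e^(4t).

f(t) = 5*t^2*exp(4*t)/2 + 3*t*exp(4*t) + 4*exp(4*t)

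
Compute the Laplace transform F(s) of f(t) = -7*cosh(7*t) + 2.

The transform is linear, so treat each term independently.
(-7)·[L{cosh(7t)} = s/(s^2 - 49)]; L{2} = 2/s.

F(s) = -7*s/(s^2 - 49) + 2/s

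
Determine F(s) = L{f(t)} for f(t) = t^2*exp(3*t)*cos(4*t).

F(s) = 2*(s - 3)*(s^2 - 6*s - 39)/(s^2 - 6*s + 25)^3

L{cos(4t)} = s/(s^2 + 16).
Multiplying by e^(3t) shifts s → s - 3, so L{exp(3*t)*cos(4*t)} = (s - 3)/((s - 3)^2 + 16).
Then apply L{t^2·g(t)} = (-1)^2 d^2/ds^2[G(s)] with G(s) = (s - 3)/((s - 3)^2 + 16):
differentiating 2 times and applying the sign gives 2*(s - 3)*(s^2 - 6*s - 39)/(s^2 - 6*s + 25)^3.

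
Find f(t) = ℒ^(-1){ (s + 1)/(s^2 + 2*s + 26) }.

Rewrite the denominator: s^2 + 2*s + 26 = (s + 1)^2 + 25.
The form in (s + 1) signals a first-shifting-theorem factor e^(-t).
Since L{cos(5t)} = s/(s^2 + 25), the inverse is e^(-t)*cos(5*t).

f(t) = exp(-t)*cos(5*t)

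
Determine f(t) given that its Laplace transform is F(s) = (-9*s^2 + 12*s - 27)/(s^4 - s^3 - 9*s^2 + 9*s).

f(t) = -2*exp(3*t) + 3*exp(t) - 3 + 2*exp(-3*t)

Factor the denominator: s^4 - s^3 - 9*s^2 + 9*s = s*(s - 3)*(s - 1)*(s + 3).
Partial fraction decomposition gives [-3/s] + [2/(s + 3)] + [3/(s - 1)] + [-2/(s - 3)].
Invert each term: -3/(s - 0) ↔ -3e^(0t); 2/(s + 3) ↔ 2e^(-3t); 3/(s - 1) ↔ 3e^(t); -2/(s - 3) ↔ -2e^(3t).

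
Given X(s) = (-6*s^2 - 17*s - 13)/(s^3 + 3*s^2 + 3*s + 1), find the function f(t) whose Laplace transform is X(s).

f(t) = -t^2*exp(-t) - 5*t*exp(-t) - 6*exp(-t)

Factor the denominator: s^3 + 3*s^2 + 3*s + 1 = (s + 1)^3.
Partial fraction decomposition gives [-6/(s + 1)] + [-5/(s + 1)^2] + [-2/(s + 1)^3].
Invert each term: -6/(s + 1) ↔ -6e^(-t); -5/(s + 1)^2 ↔ -5t·e^(-t); -2/(s + 1)^3 ↔ (-1)t^2·e^(-t).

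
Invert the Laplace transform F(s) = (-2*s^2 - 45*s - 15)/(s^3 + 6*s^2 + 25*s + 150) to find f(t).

f(t) = -3*sin(5*t) - 5*cos(5*t) + 3*exp(-6*t)

Factor the denominator: s^3 + 6*s^2 + 25*s + 150 = (s + 6)*(s^2 + 25).
Partial fraction decomposition gives [3/(s + 6)] + [-5*s/(s^2 + 25)] + [-15/(s^2 + 25)].
Invert each term: 3/(s + 6) ↔ 3e^(-6t); -5·s/(s^2 + 25) ↔ -5cos(5t); -3·5/(s^2 + 25) ↔ -3sin(5t).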